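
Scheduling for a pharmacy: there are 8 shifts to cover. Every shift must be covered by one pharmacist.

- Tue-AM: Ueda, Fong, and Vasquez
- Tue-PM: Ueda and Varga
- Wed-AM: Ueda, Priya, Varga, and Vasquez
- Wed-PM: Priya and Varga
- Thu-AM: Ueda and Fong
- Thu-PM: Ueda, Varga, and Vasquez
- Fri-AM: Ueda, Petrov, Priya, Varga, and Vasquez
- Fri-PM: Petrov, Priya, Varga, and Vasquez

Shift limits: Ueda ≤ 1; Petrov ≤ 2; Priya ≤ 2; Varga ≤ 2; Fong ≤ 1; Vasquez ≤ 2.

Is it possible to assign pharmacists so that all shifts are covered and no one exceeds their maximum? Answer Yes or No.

One valid schedule: Tue-AM→Vasquez, Tue-PM→Ueda, Wed-AM→Priya, Wed-PM→Priya, Thu-AM→Fong, Thu-PM→Varga, Fri-AM→Petrov, Fri-PM→Petrov.
Loads: Ueda 1/1, Petrov 2/2, Priya 2/2, Varga 1/2, Fong 1/1, Vasquez 1/2 — all within limits.

Yes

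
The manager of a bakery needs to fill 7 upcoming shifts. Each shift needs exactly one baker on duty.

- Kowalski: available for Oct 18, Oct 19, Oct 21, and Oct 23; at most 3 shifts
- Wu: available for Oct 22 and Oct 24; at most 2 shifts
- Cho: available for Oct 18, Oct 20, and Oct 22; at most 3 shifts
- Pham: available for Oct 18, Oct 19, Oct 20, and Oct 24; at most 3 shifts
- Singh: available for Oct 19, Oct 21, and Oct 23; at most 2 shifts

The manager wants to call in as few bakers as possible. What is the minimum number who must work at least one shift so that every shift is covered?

7 slots to fill and no one can take more than 3, so at least ⌈7/3⌉ = 3 bakers are needed.
Kowalski, Wu, and Cho alone can cover everything: Oct 18→Cho, Oct 19→Kowalski, Oct 20→Cho, Oct 21→Kowalski, Oct 22→Wu, Oct 23→Kowalski, Oct 24→Wu.

3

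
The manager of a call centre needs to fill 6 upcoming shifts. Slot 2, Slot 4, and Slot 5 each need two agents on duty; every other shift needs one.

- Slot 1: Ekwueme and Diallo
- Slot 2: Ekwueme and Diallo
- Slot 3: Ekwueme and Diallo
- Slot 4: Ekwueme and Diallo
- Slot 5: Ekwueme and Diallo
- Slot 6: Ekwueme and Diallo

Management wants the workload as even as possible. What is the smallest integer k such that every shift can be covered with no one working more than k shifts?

5

With 2 agents and 9 worker-slots to fill, someone must work at least ⌈9/2⌉ = 5 shifts, so k ≥ 5.
k = 5 works: Slot 1→Ekwueme, Slot 2→Ekwueme+Diallo, Slot 3→Ekwueme, Slot 4→Ekwueme+Diallo, Slot 5→Ekwueme+Diallo, Slot 6→Diallo.
Loads: Ekwueme 5, Diallo 4 — all ≤ 5.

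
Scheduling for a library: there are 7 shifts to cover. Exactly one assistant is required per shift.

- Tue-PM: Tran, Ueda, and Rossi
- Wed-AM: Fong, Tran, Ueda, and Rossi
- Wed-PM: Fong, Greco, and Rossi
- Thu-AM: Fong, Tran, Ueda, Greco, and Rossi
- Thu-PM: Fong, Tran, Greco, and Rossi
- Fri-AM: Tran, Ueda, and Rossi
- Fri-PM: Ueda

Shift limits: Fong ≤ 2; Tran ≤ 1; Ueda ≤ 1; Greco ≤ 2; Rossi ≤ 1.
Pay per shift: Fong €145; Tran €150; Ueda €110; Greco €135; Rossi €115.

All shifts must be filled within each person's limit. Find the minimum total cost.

€935

Fri-PM can only be covered by Ueda, so that assignment is forced.
Picking the cheapest available assistant for each shift independently would cost €780, but that ignores the shift limits.
An optimal schedule: Tue-PM→Tran, Wed-AM→Fong, Wed-PM→Fong, Thu-AM→Greco, Thu-PM→Greco, Fri-AM→Rossi, Fri-PM→Ueda.
Total: 150 + 145 + 145 + 135 + 135 + 115 + 110 = €935.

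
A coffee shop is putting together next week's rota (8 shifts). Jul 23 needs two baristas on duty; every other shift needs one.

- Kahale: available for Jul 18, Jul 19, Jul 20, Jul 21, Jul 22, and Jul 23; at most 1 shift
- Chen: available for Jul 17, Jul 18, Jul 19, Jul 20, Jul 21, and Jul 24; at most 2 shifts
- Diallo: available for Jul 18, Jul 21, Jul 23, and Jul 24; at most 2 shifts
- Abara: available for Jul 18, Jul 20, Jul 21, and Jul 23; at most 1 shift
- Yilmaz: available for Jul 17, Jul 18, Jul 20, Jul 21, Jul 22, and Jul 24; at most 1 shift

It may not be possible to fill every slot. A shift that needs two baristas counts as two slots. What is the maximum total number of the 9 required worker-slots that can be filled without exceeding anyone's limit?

Total capacity across all baristas is 1+2+2+1+1 = 7, and 9 slots are needed, so at most 7 can be filled.
An assignment achieving 7: Jul 17→Chen, Jul 18→Diallo, Jul 19→Kahale, Jul 22→Yilmaz, Jul 23→Diallo+Abara, Jul 24→Chen.
Loads: Kahale 1/1, Chen 2/2, Diallo 2/2, Abara 1/1, Yilmaz 1/1.

7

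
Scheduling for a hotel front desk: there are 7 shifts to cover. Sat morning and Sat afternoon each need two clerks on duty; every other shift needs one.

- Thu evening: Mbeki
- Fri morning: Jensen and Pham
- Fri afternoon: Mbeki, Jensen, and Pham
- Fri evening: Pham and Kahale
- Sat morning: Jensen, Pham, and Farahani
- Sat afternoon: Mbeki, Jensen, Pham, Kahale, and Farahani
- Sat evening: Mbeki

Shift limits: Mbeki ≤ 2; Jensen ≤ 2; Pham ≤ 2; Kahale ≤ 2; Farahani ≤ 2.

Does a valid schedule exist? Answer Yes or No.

Thu evening can only be covered by Mbeki, so that assignment is forced.
Sat evening can only be covered by Mbeki, so that assignment is forced.
One valid schedule: Thu evening→Mbeki, Fri morning→Jensen, Fri afternoon→Jensen, Fri evening→Pham, Sat morning→Pham+Farahani, Sat afternoon→Kahale+Farahani, Sat evening→Mbeki.
Loads: Mbeki 2/2, Jensen 2/2, Pham 2/2, Kahale 1/2, Farahani 2/2 — all within limits.

Yes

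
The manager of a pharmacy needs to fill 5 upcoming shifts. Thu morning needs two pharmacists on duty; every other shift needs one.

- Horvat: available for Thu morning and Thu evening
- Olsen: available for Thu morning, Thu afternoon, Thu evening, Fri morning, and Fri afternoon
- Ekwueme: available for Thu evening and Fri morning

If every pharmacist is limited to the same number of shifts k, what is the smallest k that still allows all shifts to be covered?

3

With 3 pharmacists and 6 worker-slots to fill, someone must work at least ⌈6/3⌉ = 2 shifts, so k ≥ 2.
k = 2 fails: Shifts {Thu morning, Thu afternoon, Fri afternoon} need 4 worker-slots in total, but the pharmacists available for any of those shifts (Horvat and Olsen) can supply at most 3 among them. So no valid schedule exists.
k = 3 works: Thu morning→Horvat+Olsen, Thu afternoon→Olsen, Thu evening→Horvat, Fri morning→Ekwueme, Fri afternoon→Olsen.
Loads: Horvat 2, Olsen 3, Ekwueme 1 — all ≤ 3.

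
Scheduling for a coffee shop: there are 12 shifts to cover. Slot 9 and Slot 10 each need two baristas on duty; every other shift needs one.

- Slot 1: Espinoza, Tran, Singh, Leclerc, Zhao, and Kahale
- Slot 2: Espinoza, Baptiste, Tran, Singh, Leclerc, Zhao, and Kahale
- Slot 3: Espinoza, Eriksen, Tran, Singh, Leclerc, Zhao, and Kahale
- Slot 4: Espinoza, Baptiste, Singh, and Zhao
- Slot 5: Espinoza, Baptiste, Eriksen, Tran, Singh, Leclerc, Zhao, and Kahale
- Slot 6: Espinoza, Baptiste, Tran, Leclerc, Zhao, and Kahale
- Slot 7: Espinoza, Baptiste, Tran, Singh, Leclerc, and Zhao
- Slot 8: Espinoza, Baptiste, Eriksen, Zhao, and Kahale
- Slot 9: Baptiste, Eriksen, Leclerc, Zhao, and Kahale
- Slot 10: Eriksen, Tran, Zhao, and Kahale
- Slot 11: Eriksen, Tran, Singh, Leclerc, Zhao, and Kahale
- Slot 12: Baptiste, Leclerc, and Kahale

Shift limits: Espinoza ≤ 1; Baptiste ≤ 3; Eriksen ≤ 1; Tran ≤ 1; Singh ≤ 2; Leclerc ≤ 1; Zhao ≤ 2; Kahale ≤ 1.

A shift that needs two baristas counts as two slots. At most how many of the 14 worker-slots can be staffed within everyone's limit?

12

Total capacity across all baristas is 1+3+1+1+2+1+2+1 = 12, and 14 slots are needed, so at most 12 can be filled.
An assignment achieving 12: Slot 1→Singh, Slot 2→Kahale, Slot 4→Espinoza, Slot 6→Zhao, Slot 7→Singh, Slot 8→Baptiste, Slot 9→Baptiste+Leclerc, Slot 10→Eriksen+Tran, Slot 11→Zhao, Slot 12→Baptiste.
Loads: Espinoza 1/1, Baptiste 3/3, Eriksen 1/1, Tran 1/1, Singh 2/2, Leclerc 1/1, Zhao 2/2, Kahale 1/1.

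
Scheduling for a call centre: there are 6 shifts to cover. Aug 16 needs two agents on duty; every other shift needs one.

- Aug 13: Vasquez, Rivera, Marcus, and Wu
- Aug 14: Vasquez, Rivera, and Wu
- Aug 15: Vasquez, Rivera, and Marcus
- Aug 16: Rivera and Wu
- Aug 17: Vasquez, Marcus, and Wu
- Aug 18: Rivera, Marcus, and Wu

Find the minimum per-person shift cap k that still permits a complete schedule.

With 4 agents and 7 worker-slots to fill, someone must work at least ⌈7/4⌉ = 2 shifts, so k ≥ 2.
k = 2 works: Aug 13→Marcus, Aug 14→Vasquez, Aug 15→Vasquez, Aug 16→Rivera+Wu, Aug 17→Marcus, Aug 18→Rivera.
Loads: Vasquez 2, Rivera 2, Marcus 2, Wu 1 — all ≤ 2.

2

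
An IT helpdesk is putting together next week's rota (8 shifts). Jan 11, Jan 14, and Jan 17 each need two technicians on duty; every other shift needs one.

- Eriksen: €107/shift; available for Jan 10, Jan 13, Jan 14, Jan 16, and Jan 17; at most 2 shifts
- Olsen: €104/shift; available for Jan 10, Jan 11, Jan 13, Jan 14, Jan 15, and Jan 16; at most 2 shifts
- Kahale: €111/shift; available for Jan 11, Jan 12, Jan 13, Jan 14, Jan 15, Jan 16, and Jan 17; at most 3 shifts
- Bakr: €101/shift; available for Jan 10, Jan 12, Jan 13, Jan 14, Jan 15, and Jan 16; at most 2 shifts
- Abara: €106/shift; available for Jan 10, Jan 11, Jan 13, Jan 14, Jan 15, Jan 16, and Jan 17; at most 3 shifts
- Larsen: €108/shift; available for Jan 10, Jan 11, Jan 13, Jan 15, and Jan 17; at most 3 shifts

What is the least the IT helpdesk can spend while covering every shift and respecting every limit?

€1158

Picking the cheapest available technician for each shift independently would cost €1133, but that ignores the shift limits.
An optimal schedule: Jan 10→Bakr, Jan 11→Abara+Larsen, Jan 12→Bakr, Jan 13→Abara, Jan 14→Abara+Eriksen, Jan 15→Olsen, Jan 16→Olsen, Jan 17→Eriksen+Larsen.
Total: 101 + 106 + 108 + 101 + 106 + 106 + 107 + 104 + 104 + 107 + 108 = €1158.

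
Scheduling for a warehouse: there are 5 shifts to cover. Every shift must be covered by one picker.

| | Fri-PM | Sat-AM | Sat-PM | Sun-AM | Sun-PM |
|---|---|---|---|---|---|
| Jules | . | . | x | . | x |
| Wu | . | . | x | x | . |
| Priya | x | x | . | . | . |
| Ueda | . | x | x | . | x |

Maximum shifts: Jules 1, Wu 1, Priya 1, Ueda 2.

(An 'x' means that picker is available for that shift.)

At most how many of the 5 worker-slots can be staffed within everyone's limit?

Total capacity across all pickers is 1+1+1+2 = 5, and 5 slots are needed, so at most 5 can be filled.
An assignment achieving 5: Fri-PM→Priya, Sat-AM→Ueda, Sat-PM→Ueda, Sun-AM→Wu, Sun-PM→Jules.
Loads: Jules 1/1, Wu 1/1, Priya 1/1, Ueda 2/2.

5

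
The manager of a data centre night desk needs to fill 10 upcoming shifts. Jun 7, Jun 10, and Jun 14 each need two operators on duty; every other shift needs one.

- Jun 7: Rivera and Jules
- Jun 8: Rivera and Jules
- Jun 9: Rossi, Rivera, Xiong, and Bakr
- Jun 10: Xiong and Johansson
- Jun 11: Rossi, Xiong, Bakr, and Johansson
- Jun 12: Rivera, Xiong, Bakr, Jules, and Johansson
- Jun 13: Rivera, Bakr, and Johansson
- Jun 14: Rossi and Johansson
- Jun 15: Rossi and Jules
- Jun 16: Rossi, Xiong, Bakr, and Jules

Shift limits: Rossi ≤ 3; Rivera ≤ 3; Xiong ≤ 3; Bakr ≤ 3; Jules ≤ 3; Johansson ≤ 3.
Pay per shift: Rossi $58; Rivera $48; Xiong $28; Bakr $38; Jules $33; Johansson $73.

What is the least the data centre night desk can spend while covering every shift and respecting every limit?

$549

Jun 7 can only be covered by Rivera and Jules, so that assignment is forced.
Jun 10 can only be covered by Xiong and Johansson, so that assignment is forced.
Jun 14 can only be covered by Rossi and Johansson, so that assignment is forced.
Picking the cheapest available operator for each shift independently would cost $529, but that ignores the shift limits.
An optimal schedule: Jun 7→Jules+Rivera, Jun 8→Jules, Jun 9→Xiong, Jun 10→Xiong+Johansson, Jun 11→Xiong, Jun 12→Bakr, Jun 13→Bakr, Jun 14→Rossi+Johansson, Jun 15→Jules, Jun 16→Bakr.
Total: 33 + 48 + 33 + 28 + 28 + 73 + 28 + 38 + 38 + 58 + 73 + 33 + 38 = $549.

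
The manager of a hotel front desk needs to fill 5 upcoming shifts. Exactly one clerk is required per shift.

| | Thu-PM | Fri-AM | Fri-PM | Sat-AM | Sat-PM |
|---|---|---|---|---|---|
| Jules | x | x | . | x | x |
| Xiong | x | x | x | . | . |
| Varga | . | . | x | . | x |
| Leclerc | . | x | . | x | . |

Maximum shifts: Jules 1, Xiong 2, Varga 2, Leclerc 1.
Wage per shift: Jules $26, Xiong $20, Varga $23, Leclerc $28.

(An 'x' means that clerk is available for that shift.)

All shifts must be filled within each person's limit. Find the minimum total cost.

$112

Picking the cheapest available clerk for each shift independently would cost $109, but that ignores the shift limits.
An optimal schedule: Thu-PM→Xiong, Fri-AM→Xiong, Fri-PM→Varga, Sat-AM→Jules, Sat-PM→Varga.
Total: 20 + 20 + 23 + 26 + 23 = $112.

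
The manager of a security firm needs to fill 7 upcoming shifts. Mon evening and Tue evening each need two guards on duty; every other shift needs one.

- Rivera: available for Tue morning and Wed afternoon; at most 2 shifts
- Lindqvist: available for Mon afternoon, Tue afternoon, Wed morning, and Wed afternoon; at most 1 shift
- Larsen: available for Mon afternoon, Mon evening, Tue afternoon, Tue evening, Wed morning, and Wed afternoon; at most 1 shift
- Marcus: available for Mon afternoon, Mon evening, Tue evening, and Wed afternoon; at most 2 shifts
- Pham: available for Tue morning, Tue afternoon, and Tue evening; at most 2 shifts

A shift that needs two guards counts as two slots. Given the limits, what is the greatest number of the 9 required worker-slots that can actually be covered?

8

Total capacity across all guards is 2+1+1+2+2 = 8, and 9 slots are needed, so at most 8 can be filled.
An assignment achieving 8: Mon afternoon→Marcus, Mon evening→Larsen+Marcus, Tue morning→Rivera, Tue afternoon→Pham, Tue evening→Pham, Wed morning→Lindqvist, Wed afternoon→Rivera.
Loads: Rivera 2/2, Lindqvist 1/1, Larsen 1/1, Marcus 2/2, Pham 2/2.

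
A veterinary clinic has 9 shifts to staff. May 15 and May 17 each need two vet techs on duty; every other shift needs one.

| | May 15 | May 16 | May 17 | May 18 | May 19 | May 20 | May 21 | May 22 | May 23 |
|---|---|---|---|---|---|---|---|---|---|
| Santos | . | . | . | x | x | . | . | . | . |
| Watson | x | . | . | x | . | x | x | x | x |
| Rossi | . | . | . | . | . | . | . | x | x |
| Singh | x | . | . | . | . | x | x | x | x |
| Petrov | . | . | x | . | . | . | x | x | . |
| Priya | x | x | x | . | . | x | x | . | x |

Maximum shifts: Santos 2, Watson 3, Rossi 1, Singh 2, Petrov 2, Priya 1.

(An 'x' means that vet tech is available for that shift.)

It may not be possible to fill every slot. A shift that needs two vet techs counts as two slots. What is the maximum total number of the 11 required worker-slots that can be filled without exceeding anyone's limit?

10

Total capacity across all vet techs is 2+3+1+2+2+1 = 11, and 11 slots are needed, so at most 11 can be filled.
Shifts {May 16, May 17} need 3 slots but only Petrov and Priya are available for them, supplying at most 2 — so at least 1 slot must go unfilled.
An assignment achieving 10: May 15→Watson+Singh, May 16→Priya, May 17→Petrov, May 18→Santos, May 19→Santos, May 20→Watson, May 21→Watson, May 22→Rossi, May 23→Singh.
Loads: Santos 2/2, Watson 3/3, Rossi 1/1, Singh 2/2, Petrov 1/2, Priya 1/1.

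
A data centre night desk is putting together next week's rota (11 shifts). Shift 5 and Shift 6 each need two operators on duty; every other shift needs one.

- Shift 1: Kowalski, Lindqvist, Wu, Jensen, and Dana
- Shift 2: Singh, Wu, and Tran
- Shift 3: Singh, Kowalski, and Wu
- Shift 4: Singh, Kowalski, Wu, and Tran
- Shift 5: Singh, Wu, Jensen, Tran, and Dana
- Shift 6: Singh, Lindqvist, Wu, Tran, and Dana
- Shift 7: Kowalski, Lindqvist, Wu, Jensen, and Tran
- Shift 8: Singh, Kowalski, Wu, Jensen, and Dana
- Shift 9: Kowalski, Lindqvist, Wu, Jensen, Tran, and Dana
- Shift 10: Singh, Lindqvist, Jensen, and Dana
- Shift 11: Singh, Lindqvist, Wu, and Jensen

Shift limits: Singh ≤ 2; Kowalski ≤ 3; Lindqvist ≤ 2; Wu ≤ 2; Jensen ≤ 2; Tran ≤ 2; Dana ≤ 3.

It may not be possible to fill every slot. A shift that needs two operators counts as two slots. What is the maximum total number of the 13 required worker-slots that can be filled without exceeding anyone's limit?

Total capacity across all operators is 2+3+2+2+2+2+3 = 16, and 13 slots are needed, so at most 13 can be filled.
An assignment achieving 13: Shift 1→Kowalski, Shift 2→Singh, Shift 3→Singh, Shift 4→Kowalski, Shift 5→Wu+Jensen, Shift 6→Wu+Tran, Shift 7→Kowalski, Shift 8→Jensen, Shift 9→Tran, Shift 10→Lindqvist, Shift 11→Lindqvist.
Loads: Singh 2/2, Kowalski 3/3, Lindqvist 2/2, Wu 2/2, Jensen 2/2, Tran 2/2, Dana 0/3.

13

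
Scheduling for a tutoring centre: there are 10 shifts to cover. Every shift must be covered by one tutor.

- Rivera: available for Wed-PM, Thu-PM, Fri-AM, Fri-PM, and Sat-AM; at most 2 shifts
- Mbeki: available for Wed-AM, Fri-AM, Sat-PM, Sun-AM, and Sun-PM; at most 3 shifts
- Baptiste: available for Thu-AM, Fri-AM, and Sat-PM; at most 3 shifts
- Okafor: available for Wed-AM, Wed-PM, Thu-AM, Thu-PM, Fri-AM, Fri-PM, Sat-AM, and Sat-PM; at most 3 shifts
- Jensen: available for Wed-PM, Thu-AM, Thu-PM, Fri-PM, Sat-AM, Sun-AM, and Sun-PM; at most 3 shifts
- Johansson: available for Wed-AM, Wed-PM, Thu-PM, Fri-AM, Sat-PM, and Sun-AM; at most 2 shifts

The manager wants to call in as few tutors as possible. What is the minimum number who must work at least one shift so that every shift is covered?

10 slots to fill and no one can take more than 3, so at least ⌈10/3⌉ = 4 tutors are needed.
Rivera, Mbeki, Baptiste, and Okafor alone can cover everything: Wed-AM→Mbeki, Wed-PM→Rivera, Thu-AM→Baptiste, Thu-PM→Rivera, Fri-AM→Baptiste, Fri-PM→Okafor, Sat-AM→Okafor, Sat-PM→Baptiste, Sun-AM→Mbeki, Sun-PM→Mbeki.

4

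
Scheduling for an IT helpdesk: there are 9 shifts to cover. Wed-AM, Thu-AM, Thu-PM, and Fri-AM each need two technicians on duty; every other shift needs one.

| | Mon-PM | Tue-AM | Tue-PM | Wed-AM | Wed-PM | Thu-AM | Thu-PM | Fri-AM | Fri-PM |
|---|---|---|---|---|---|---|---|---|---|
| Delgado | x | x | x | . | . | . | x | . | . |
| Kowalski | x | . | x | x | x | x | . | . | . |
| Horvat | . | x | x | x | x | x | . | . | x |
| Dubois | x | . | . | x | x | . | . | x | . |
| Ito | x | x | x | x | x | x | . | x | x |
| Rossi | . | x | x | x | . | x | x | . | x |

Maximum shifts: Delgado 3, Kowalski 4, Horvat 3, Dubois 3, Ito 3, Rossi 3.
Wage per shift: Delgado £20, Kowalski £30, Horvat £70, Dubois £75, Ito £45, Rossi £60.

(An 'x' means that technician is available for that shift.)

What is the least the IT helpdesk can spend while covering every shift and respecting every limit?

Thu-PM can only be covered by Delgado and Rossi, so that assignment is forced.
Fri-AM can only be covered by Dubois and Ito, so that assignment is forced.
Picking the cheapest available technician for each shift independently would cost £485, but that ignores the shift limits.
An optimal schedule: Mon-PM→Delgado, Tue-AM→Delgado, Tue-PM→Kowalski, Wed-AM→Kowalski+Rossi, Wed-PM→Kowalski, Thu-AM→Kowalski+Ito, Thu-PM→Delgado+Rossi, Fri-AM→Ito+Dubois, Fri-PM→Ito.
Total: 20 + 20 + 30 + 30 + 60 + 30 + 30 + 45 + 20 + 60 + 45 + 75 + 45 = £510.

£510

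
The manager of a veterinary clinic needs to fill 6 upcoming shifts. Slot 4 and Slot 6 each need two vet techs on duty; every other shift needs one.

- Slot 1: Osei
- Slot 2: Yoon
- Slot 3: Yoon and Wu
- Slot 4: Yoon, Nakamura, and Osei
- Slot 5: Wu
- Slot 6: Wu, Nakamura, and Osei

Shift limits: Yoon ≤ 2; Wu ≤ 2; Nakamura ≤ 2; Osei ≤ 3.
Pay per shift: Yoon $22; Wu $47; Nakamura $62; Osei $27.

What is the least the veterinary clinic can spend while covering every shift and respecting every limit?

$281

Slot 1 can only be covered by Osei, so that assignment is forced.
Slot 2 can only be covered by Yoon, so that assignment is forced.
Slot 5 can only be covered by Wu, so that assignment is forced.
Picking the cheapest available vet tech for each shift independently would cost $241, but that ignores the shift limits.
An optimal schedule: Slot 1→Osei, Slot 2→Yoon, Slot 3→Yoon, Slot 4→Osei+Nakamura, Slot 5→Wu, Slot 6→Osei+Wu.
Total: 27 + 22 + 22 + 27 + 62 + 47 + 27 + 47 = $281.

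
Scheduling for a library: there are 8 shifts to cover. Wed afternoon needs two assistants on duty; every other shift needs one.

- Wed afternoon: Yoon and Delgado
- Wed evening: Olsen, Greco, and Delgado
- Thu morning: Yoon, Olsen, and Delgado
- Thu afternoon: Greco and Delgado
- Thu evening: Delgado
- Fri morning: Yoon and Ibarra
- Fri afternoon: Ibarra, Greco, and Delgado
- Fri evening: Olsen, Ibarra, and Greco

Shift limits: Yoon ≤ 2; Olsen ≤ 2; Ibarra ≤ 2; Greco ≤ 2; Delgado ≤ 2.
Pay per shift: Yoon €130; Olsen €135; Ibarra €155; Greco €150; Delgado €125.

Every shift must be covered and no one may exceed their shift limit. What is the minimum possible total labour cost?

Wed afternoon can only be covered by Yoon and Delgado, so that assignment is forced.
Thu evening can only be covered by Delgado, so that assignment is forced.
Picking the cheapest available assistant for each shift independently would cost €1145, but that ignores the shift limits.
An optimal schedule: Wed afternoon→Delgado+Yoon, Wed evening→Olsen, Thu morning→Olsen, Thu afternoon→Greco, Thu evening→Delgado, Fri morning→Yoon, Fri afternoon→Greco, Fri evening→Ibarra.
Total: 125 + 130 + 135 + 135 + 150 + 125 + 130 + 150 + 155 = €1235.

€1235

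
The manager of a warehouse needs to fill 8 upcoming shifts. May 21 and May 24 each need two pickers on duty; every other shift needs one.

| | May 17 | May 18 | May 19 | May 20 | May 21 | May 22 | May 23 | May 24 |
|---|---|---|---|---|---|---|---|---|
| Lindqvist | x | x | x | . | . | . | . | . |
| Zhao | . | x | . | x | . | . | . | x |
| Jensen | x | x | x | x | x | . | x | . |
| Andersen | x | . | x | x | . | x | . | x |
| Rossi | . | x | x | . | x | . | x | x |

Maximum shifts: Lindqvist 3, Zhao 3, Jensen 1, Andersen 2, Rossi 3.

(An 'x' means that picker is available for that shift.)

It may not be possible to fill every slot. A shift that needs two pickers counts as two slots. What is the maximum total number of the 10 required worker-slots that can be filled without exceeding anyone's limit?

10

Total capacity across all pickers is 3+3+1+2+3 = 12, and 10 slots are needed, so at most 10 can be filled.
An assignment achieving 10: May 17→Lindqvist, May 18→Lindqvist, May 19→Lindqvist, May 20→Zhao, May 21→Jensen+Rossi, May 22→Andersen, May 23→Rossi, May 24→Zhao+Andersen.
Loads: Lindqvist 3/3, Zhao 2/3, Jensen 1/1, Andersen 2/2, Rossi 2/3.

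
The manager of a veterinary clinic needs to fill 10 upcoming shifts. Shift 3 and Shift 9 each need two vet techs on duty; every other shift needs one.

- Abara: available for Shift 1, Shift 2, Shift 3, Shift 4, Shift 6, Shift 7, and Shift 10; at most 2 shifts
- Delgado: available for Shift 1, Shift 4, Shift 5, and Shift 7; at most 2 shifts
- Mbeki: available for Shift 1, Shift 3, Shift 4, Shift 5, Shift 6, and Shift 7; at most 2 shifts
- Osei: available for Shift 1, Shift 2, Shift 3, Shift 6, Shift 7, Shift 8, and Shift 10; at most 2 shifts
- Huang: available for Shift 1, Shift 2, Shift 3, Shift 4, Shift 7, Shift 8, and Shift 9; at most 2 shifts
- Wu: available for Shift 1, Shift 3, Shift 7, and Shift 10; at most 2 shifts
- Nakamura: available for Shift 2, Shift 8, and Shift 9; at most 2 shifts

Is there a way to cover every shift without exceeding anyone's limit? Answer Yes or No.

Shift 9 can only be covered by Huang and Nakamura, so that assignment is forced.
One valid schedule: Shift 1→Mbeki, Shift 2→Osei, Shift 3→Huang+Wu, Shift 4→Delgado, Shift 5→Delgado, Shift 6→Abara, Shift 7→Mbeki, Shift 8→Osei, Shift 9→Huang+Nakamura, Shift 10→Abara.
Loads: Abara 2/2, Delgado 2/2, Mbeki 2/2, Osei 2/2, Huang 2/2, Wu 1/2, Nakamura 1/2 — all within limits.

Yes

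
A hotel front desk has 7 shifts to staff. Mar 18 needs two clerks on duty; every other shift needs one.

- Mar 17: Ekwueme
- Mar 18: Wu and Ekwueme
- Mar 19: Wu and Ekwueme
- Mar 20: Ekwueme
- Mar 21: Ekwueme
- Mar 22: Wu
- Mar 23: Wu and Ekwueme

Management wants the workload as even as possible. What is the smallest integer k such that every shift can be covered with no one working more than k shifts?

4

With 2 clerks and 8 worker-slots to fill, someone must work at least ⌈8/2⌉ = 4 shifts, so k ≥ 4.
k = 4 works: Mar 17→Ekwueme, Mar 18→Wu+Ekwueme, Mar 19→Wu, Mar 20→Ekwueme, Mar 21→Ekwueme, Mar 22→Wu, Mar 23→Wu.
Loads: Wu 4, Ekwueme 4 — all ≤ 4.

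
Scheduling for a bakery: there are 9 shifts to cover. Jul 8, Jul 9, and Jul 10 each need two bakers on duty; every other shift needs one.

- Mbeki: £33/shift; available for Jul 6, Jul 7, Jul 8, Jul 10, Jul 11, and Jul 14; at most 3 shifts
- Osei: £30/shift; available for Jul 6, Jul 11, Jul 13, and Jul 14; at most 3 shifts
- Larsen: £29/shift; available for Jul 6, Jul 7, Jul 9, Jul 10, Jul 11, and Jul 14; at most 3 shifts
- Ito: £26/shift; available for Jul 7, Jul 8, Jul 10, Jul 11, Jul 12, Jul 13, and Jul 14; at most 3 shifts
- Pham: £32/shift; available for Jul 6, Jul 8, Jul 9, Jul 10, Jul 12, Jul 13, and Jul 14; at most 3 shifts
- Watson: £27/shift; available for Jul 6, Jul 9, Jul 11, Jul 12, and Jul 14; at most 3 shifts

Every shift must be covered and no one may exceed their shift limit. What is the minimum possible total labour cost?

£338

Picking the cheapest available baker for each shift independently would cost £326, but that ignores the shift limits.
An optimal schedule: Jul 6→Watson, Jul 7→Ito, Jul 8→Ito+Pham, Jul 9→Watson+Larsen, Jul 10→Ito+Larsen, Jul 11→Larsen, Jul 12→Watson, Jul 13→Osei, Jul 14→Osei.
Total: 27 + 26 + 26 + 32 + 27 + 29 + 26 + 29 + 29 + 27 + 30 + 30 = £338.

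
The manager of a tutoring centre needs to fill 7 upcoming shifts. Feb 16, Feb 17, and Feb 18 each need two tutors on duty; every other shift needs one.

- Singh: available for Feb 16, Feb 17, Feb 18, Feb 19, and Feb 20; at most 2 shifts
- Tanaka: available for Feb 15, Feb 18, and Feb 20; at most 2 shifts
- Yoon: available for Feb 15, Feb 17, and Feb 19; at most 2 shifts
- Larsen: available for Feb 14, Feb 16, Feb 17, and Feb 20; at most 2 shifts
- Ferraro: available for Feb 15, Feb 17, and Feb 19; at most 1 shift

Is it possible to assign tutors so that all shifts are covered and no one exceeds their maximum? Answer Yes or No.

No

Total capacity is 2+2+2+2+1 = 9 but 10 worker-slots are needed — infeasible.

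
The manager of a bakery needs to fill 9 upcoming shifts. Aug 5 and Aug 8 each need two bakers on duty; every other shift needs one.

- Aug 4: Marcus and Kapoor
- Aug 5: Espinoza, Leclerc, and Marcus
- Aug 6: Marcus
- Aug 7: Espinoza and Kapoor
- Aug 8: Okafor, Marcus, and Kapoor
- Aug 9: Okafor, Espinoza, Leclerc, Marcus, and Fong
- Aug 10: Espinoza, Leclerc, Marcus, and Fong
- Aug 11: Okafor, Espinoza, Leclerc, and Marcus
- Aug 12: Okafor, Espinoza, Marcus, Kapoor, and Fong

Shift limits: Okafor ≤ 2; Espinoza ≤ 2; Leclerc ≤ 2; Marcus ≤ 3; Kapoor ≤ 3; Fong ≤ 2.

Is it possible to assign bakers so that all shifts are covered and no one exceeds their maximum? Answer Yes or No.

Aug 6 can only be covered by Marcus, so that assignment is forced.
One valid schedule: Aug 4→Marcus, Aug 5→Espinoza+Leclerc, Aug 6→Marcus, Aug 7→Espinoza, Aug 8→Okafor+Marcus, Aug 9→Fong, Aug 10→Leclerc, Aug 11→Okafor, Aug 12→Kapoor.
Loads: Okafor 2/2, Espinoza 2/2, Leclerc 2/2, Marcus 3/3, Kapoor 1/3, Fong 1/2 — all within limits.

Yes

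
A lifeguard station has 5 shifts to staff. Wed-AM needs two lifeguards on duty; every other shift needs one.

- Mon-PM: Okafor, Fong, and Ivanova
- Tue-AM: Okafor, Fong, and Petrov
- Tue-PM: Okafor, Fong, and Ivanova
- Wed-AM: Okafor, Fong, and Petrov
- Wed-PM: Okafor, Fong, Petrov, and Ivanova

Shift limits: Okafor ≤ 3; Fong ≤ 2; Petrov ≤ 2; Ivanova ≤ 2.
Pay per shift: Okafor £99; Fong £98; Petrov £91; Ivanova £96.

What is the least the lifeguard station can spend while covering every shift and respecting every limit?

Picking the cheapest available lifeguard for each shift independently would cost £563, but that ignores the shift limits.
An optimal schedule: Mon-PM→Ivanova, Tue-AM→Petrov, Tue-PM→Ivanova, Wed-AM→Petrov+Fong, Wed-PM→Fong.
Total: 96 + 91 + 96 + 91 + 98 + 98 = £570.

£570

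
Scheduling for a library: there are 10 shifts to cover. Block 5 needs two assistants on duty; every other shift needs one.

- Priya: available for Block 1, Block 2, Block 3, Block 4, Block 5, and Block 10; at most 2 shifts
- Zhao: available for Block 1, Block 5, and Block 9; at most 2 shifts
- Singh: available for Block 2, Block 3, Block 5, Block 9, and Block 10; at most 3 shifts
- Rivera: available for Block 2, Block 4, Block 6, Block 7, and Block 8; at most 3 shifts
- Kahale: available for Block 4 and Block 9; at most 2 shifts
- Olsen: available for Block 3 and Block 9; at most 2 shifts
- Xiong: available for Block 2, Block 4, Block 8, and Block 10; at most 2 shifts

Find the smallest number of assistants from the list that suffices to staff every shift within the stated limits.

5

11 slots to fill and no one can take more than 3, so at least ⌈11/3⌉ = 4 assistants are needed.
Any 4 assistants together have capacity at most 3+3+2+2 = 10 < 11 slots, so 4 can never suffice.
Priya, Zhao, Singh, Rivera, and Kahale alone can cover everything: Block 1→Priya, Block 2→Singh, Block 3→Priya, Block 4→Kahale, Block 5→Zhao+Singh, Block 6→Rivera, Block 7→Rivera, Block 8→Rivera, Block 9→Zhao, Block 10→Singh.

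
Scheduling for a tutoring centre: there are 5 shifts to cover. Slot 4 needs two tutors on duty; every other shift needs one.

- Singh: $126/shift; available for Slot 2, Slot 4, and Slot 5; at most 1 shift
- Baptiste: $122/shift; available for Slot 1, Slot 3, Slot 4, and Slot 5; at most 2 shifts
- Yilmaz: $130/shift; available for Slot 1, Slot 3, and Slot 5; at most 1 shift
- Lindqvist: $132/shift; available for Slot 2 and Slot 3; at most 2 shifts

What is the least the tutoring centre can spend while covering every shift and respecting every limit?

Slot 4 can only be covered by Singh and Baptiste, so that assignment is forced.
Picking the cheapest available tutor for each shift independently would cost $740, but that ignores the shift limits.
An optimal schedule: Slot 1→Baptiste, Slot 2→Lindqvist, Slot 3→Lindqvist, Slot 4→Singh+Baptiste, Slot 5→Yilmaz.
Total: 122 + 132 + 132 + 126 + 122 + 130 = $764.

$764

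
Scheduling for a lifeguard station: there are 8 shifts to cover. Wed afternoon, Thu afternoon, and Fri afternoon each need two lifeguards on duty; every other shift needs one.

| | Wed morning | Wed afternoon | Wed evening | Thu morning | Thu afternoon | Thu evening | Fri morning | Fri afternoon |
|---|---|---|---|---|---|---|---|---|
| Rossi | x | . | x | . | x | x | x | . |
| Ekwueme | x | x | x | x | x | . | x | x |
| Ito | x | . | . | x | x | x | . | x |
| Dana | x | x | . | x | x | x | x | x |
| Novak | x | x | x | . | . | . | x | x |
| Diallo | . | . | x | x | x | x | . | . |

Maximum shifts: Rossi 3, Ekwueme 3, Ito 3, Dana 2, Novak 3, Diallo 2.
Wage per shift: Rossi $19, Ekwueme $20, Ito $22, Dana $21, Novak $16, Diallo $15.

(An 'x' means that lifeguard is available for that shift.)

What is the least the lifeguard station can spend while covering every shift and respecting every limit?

Picking the cheapest available lifeguard for each shift independently would cost $183, but that ignores the shift limits.
An optimal schedule: Wed morning→Rossi, Wed afternoon→Novak+Ekwueme, Wed evening→Diallo, Thu morning→Diallo, Thu afternoon→Rossi+Ekwueme, Thu evening→Rossi, Fri morning→Novak, Fri afternoon→Novak+Ekwueme.
Total: 19 + 16 + 20 + 15 + 15 + 19 + 20 + 19 + 16 + 16 + 20 = $195.

$195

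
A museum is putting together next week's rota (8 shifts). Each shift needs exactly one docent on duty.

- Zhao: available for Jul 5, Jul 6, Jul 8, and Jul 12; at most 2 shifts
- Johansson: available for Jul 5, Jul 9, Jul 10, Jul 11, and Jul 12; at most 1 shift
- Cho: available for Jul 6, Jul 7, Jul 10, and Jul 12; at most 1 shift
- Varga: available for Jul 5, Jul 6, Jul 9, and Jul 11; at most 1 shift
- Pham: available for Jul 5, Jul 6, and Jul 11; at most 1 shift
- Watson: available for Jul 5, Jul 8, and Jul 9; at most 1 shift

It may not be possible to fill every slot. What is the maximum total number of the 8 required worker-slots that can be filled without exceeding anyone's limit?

7

Total capacity across all docents is 2+1+1+1+1+1 = 7, and 8 slots are needed, so at most 7 can be filled.
An assignment achieving 7: Jul 5→Watson, Jul 7→Cho, Jul 8→Zhao, Jul 9→Varga, Jul 10→Johansson, Jul 11→Pham, Jul 12→Zhao.
Loads: Zhao 2/2, Johansson 1/1, Cho 1/1, Varga 1/1, Pham 1/1, Watson 1/1.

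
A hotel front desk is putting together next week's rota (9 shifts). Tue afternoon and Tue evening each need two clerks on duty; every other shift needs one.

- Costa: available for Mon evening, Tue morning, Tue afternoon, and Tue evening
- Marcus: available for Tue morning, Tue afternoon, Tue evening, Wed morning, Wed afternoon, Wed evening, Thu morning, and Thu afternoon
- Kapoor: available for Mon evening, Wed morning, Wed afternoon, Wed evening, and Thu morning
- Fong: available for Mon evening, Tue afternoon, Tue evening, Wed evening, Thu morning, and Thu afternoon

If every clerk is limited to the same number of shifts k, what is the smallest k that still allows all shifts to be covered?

3

With 4 clerks and 11 worker-slots to fill, someone must work at least ⌈11/4⌉ = 3 shifts, so k ≥ 3.
k = 3 works: Mon evening→Kapoor, Tue morning→Costa, Tue afternoon→Costa+Fong, Tue evening→Costa+Fong, Wed morning→Marcus, Wed afternoon→Marcus, Wed evening→Kapoor, Thu morning→Kapoor, Thu afternoon→Marcus.
Loads: Costa 3, Marcus 3, Kapoor 3, Fong 2 — all ≤ 3.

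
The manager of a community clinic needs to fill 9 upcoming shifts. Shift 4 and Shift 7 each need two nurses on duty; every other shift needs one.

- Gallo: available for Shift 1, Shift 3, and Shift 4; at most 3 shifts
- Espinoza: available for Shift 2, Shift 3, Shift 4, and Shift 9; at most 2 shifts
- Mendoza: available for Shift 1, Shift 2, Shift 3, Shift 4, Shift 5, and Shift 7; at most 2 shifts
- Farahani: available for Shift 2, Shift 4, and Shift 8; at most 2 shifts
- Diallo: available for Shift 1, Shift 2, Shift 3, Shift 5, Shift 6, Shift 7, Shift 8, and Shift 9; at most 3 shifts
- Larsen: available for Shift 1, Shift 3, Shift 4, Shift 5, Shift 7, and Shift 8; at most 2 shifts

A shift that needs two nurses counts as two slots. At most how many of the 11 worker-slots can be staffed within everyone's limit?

Total capacity across all nurses is 3+2+2+2+3+2 = 14, and 11 slots are needed, so at most 11 can be filled.
An assignment achieving 11: Shift 1→Gallo, Shift 2→Espinoza, Shift 3→Gallo, Shift 4→Gallo+Farahani, Shift 5→Mendoza, Shift 6→Diallo, Shift 7→Mendoza+Diallo, Shift 8→Farahani, Shift 9→Espinoza.
Loads: Gallo 3/3, Espinoza 2/2, Mendoza 2/2, Farahani 2/2, Diallo 2/3, Larsen 0/2.

11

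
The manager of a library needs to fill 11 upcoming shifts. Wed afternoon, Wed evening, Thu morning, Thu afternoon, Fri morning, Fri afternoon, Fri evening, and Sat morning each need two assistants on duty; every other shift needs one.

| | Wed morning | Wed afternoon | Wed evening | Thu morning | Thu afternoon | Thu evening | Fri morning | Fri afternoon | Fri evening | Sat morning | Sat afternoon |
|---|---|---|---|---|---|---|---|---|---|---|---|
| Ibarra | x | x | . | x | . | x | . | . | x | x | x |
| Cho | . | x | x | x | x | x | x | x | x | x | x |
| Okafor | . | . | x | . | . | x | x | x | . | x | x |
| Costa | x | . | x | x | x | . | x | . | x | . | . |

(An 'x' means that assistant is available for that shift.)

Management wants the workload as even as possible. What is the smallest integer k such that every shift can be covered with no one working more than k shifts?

With 4 assistants and 19 worker-slots to fill, someone must work at least ⌈19/4⌉ = 5 shifts, so k ≥ 5.
k = 5 works: Wed morning→Ibarra, Wed afternoon→Ibarra+Cho, Wed evening→Cho+Okafor, Thu morning→Ibarra+Costa, Thu afternoon→Cho+Costa, Thu evening→Ibarra, Fri morning→Okafor+Costa, Fri afternoon→Cho+Okafor, Fri evening→Ibarra+Costa, Sat morning→Cho+Okafor, Sat afternoon→Okafor.
Loads: Ibarra 5, Cho 5, Okafor 5, Costa 4 — all ≤ 5.

5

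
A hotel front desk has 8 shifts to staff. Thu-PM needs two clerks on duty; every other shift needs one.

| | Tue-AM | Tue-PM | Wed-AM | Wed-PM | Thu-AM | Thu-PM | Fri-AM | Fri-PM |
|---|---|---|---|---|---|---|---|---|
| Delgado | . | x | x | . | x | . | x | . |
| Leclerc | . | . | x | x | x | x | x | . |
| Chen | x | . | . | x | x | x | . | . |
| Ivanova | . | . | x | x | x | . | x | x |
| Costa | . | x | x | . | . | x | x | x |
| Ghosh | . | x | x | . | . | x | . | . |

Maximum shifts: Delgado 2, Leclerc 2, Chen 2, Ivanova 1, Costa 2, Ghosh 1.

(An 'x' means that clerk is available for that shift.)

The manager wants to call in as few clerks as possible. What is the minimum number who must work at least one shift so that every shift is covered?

9 slots to fill and no one can take more than 2, so at least ⌈9/2⌉ = 5 clerks are needed.
Delgado, Leclerc, Chen, Ivanova, and Costa alone can cover everything: Tue-AM→Chen, Tue-PM→Delgado, Wed-AM→Costa, Wed-PM→Leclerc, Thu-AM→Delgado, Thu-PM→Leclerc+Chen, Fri-AM→Costa, Fri-PM→Ivanova.

5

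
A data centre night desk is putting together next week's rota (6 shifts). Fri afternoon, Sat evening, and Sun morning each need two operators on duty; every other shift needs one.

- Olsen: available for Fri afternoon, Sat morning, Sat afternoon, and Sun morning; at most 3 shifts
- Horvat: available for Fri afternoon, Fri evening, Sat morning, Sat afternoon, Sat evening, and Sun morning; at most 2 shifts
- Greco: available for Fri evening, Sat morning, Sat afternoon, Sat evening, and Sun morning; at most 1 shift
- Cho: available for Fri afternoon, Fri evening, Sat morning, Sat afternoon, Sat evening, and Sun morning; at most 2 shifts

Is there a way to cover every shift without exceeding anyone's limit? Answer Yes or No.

No

Total capacity is 3+2+1+2 = 8 but 9 worker-slots are needed — infeasible.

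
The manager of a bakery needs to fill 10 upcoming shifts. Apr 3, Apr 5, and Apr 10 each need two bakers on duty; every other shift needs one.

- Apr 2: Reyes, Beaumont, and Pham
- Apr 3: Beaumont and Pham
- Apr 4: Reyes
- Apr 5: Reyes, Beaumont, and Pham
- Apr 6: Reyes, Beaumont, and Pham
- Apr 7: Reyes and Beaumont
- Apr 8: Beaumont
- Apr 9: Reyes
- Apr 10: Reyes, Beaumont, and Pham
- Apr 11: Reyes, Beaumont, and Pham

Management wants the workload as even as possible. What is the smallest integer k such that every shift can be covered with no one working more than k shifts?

5

With 3 bakers and 13 worker-slots to fill, someone must work at least ⌈13/3⌉ = 5 shifts, so k ≥ 5.
k = 5 works: Apr 2→Reyes, Apr 3→Beaumont+Pham, Apr 4→Reyes, Apr 5→Reyes+Beaumont, Apr 6→Beaumont, Apr 7→Reyes, Apr 8→Beaumont, Apr 9→Reyes, Apr 10→Beaumont+Pham, Apr 11→Pham.
Loads: Reyes 5, Beaumont 5, Pham 3 — all ≤ 5.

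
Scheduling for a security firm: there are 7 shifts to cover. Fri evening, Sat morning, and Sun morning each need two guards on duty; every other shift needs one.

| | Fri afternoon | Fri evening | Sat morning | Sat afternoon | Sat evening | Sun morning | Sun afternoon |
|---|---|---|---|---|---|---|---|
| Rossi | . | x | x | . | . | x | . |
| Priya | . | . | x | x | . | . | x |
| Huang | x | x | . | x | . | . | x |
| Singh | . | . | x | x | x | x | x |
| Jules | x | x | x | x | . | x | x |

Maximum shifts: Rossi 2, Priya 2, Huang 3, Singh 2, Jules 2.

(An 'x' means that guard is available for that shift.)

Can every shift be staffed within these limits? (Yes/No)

Yes

Sat evening can only be covered by Singh, so that assignment is forced.
One valid schedule: Fri afternoon→Huang, Fri evening→Rossi+Huang, Sat morning→Priya+Jules, Sat afternoon→Priya, Sat evening→Singh, Sun morning→Rossi+Singh, Sun afternoon→Huang.
Loads: Rossi 2/2, Priya 2/2, Huang 3/3, Singh 2/2, Jules 1/2 — all within limits.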